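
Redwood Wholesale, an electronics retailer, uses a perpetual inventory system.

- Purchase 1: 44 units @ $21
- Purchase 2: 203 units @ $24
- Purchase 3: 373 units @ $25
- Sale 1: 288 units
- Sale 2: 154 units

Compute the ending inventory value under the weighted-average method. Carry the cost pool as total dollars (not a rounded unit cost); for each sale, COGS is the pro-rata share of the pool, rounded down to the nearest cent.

After Purchase 1: 44 on hand, pool $924.00 (≈ $21.0000 each)
After Purchase 2: 247 on hand, pool $5,796.00 (≈ $23.4656 each)
After Purchase 3: 620 on hand, pool $15,121.00 (≈ $24.3887 each)
Sale 1, sell 288: 288/620 × $15,121.00 → $7,023.94
Sale 2, sell 154: 154/332 × $8,097.06 → $3,755.86
Total COGS = $7,023.94 + $3,755.86 = $10,779.80
Ending inventory (cost pool remaining) = $4,341.20

Ending inventory = $4,341.20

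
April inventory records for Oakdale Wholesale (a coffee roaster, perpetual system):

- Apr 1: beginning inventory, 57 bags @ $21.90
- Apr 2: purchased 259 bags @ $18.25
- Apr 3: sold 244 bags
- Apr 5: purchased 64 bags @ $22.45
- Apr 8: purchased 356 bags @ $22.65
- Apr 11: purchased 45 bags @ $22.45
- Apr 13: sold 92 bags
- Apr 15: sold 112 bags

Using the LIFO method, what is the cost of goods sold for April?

Apr 3, 244 sold [LIFO — newest first]: 244 @ $18.25 = $4,453.00
Apr 13, 92 sold [LIFO — newest first]: 45 @ $22.45 + 47 @ $22.65 = $2,074.80
Apr 15, 112 sold [LIFO — newest first]: 112 @ $22.65 = $2,536.80
Total COGS = $4,453.00 + $2,074.80 + $2,536.80 = $9,064.60
Ending inventory: 57 @ $21.90 + 15 @ $18.25 + 64 @ $22.45 + 197 @ $22.65 = $7,420.90
Check: goods available $16,485.50 = COGS $9,064.60 + ending $7,420.90

COGS = $9,064.60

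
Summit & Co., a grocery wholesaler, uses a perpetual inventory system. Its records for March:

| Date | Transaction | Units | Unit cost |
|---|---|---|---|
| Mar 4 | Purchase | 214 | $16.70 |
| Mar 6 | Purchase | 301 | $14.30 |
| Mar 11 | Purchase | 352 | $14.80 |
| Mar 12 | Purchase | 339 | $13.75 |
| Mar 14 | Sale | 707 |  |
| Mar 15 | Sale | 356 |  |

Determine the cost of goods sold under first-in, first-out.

Mar 14, 707 sold [FIFO — oldest first]: 214 @ $16.70 + 301 @ $14.30 + 192 @ $14.80 = $10,719.70
Mar 15, 356 sold [FIFO — oldest first]: 160 @ $14.80 + 196 @ $13.75 = $5,063.00
Total COGS = $10,719.70 + $5,063.00 = $15,782.70
Ending inventory: 143 @ $13.75 = $1,966.25

COGS = $15,782.70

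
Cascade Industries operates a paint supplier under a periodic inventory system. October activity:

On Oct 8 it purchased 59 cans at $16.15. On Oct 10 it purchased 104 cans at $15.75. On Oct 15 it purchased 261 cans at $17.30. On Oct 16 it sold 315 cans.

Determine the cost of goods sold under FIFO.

Oct 16, 315 sold [FIFO — oldest first]: 59 @ $16.15 + 104 @ $15.75 + 152 @ $17.30 = $5,220.45
Ending inventory: 109 @ $17.30 = $1,885.70
Check: goods available $7,106.15 = COGS $5,220.45 + ending $1,885.70

COGS = $5,220.45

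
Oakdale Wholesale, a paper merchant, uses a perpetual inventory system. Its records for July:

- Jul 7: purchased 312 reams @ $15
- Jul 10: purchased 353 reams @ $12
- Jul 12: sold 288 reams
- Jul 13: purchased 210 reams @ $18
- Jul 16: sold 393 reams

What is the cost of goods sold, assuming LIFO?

Jul 12, 288 sold [LIFO — newest first]: 288 @ $12 = $3,456
Jul 16, 393 sold [LIFO — newest first]: 210 @ $18 + 65 @ $12 + 118 @ $15 = $6,330
Total COGS = $3,456 + $6,330 = $9,786
Ending inventory: 194 @ $15 = $2,910

COGS = $9,786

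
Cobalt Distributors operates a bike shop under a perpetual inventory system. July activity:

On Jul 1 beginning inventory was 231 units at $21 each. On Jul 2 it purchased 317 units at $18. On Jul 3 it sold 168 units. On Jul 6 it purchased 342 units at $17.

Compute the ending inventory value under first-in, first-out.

Ending inventory = $12,843

Jul 3, 168 sold [FIFO — oldest first]: 168 @ $21 = $3,528
Ending inventory: 63 @ $21 + 317 @ $18 + 342 @ $17 = $12,843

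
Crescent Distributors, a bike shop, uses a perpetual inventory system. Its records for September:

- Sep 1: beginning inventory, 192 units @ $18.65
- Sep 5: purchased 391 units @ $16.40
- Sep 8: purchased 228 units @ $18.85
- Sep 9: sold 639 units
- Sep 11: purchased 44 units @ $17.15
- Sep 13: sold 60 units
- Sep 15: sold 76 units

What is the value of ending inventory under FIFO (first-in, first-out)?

Ending inventory = $1,433.20

Sep 9, 639 sold [FIFO — oldest first]: 192 @ $18.65 + 391 @ $16.40 + 56 @ $18.85 = $11,048.80
Sep 13, 60 sold [FIFO — oldest first]: 60 @ $18.85 = $1,131.00
Sep 15, 76 sold [FIFO — oldest first]: 76 @ $18.85 = $1,432.60
Total COGS = $11,048.80 + $1,131.00 + $1,432.60 = $13,612.40
Ending inventory: 36 @ $18.85 + 44 @ $17.15 = $1,433.20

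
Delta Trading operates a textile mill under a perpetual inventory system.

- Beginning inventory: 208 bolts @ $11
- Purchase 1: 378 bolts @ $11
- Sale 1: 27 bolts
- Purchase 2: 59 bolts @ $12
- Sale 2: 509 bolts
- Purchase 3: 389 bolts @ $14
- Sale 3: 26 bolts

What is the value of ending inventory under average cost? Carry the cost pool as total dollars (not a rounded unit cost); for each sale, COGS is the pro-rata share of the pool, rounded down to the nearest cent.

After Beginning: 208 on hand, pool $2,288.00 (≈ $11.0000 each)
After Purchase 1: 586 on hand, pool $6,446.00 (≈ $11.0000 each)
Sale 1, sell 27: 27/586 × $6,446.00 → $297.00
After Purchase 2: 618 on hand, pool $6,857.00 (≈ $11.0955 each)
Sale 2, sell 509: 509/618 × $6,857.00 → $5,647.59
After Purchase 3: 498 on hand, pool $6,655.41 (≈ $13.3643 each)
Sale 3, sell 26: 26/498 × $6,655.41 → $347.47
Total COGS = $297.00 + $5,647.59 + $347.47 = $6,292.06
Ending inventory (cost pool remaining) = $6,307.94

Ending inventory = $6,307.94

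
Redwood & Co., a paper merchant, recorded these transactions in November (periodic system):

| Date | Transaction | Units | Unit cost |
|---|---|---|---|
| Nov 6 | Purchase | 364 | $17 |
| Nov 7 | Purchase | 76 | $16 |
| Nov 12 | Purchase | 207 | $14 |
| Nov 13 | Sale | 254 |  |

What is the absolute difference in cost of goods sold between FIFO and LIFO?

FIFO COGS: 254 @ $17 = $4,318
LIFO COGS: 207 @ $14 + 47 @ $16 = $3,650
Difference = |$4,318 − $3,650| = $668

$668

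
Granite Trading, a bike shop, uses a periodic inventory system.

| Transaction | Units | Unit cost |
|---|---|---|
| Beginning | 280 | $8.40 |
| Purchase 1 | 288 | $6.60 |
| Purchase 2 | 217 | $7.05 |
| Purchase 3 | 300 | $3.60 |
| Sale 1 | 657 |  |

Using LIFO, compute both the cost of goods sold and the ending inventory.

Sale 1 (657) [LIFO — newest first]: 300 @ $3.60 + 217 @ $7.05 + 140 @ $6.60 = $3,533.85
Ending inventory: 280 @ $8.40 + 148 @ $6.60 = $3,328.80

COGS = $3,533.85; ending inventory = $3,328.80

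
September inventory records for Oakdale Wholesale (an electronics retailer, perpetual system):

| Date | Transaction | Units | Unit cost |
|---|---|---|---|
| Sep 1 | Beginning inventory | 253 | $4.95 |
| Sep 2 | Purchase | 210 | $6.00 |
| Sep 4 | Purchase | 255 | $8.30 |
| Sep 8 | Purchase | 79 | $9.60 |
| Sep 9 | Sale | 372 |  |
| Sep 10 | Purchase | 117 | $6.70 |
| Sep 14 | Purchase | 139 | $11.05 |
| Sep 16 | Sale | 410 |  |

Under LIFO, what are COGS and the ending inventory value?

COGS = $6,346.75; ending inventory = $1,360.35

Sep 9, 372 sold [LIFO — newest first]: 79 @ $9.60 + 255 @ $8.30 + 38 @ $6.00 = $3,102.90
Sep 16, 410 sold [LIFO — newest first]: 139 @ $11.05 + 117 @ $6.70 + 154 @ $6.00 = $3,243.85
Total COGS = $3,102.90 + $3,243.85 = $6,346.75
Ending inventory: 253 @ $4.95 + 18 @ $6.00 = $1,360.35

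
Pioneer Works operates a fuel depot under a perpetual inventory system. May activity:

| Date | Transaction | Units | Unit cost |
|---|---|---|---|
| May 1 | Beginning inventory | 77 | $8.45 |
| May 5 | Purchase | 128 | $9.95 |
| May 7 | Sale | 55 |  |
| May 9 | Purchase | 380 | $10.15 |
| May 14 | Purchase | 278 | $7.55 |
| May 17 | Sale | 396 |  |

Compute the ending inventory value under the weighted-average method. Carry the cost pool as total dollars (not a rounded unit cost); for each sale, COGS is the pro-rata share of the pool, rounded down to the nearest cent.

After May 1: 77 on hand, pool $650.65 (≈ $8.4500 each)
After May 5: 205 on hand, pool $1,924.25 (≈ $9.3866 each)
May 7, sell 55: 55/205 × $1,924.25 → $516.26
After May 9: 530 on hand, pool $5,264.99 (≈ $9.9339 each)
After May 14: 808 on hand, pool $7,363.89 (≈ $9.1137 each)
May 17, sell 396: 396/808 × $7,363.89 → $3,609.03
Total COGS = $516.26 + $3,609.03 = $4,125.29
Ending inventory (cost pool remaining) = $3,754.86

Ending inventory = $3,754.86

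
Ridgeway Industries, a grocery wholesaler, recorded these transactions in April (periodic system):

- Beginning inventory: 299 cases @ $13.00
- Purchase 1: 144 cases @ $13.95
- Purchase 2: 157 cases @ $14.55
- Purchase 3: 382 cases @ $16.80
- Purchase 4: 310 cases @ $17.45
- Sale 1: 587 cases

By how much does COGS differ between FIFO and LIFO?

FIFO COGS: 299 @ $13.00 + 144 @ $13.95 + 144 @ $14.55 = $7,991.00
LIFO COGS: 310 @ $17.45 + 277 @ $16.80 = $10,063.10
Difference = |$7,991.00 − $10,063.10| = $2,072.10

$2,072.10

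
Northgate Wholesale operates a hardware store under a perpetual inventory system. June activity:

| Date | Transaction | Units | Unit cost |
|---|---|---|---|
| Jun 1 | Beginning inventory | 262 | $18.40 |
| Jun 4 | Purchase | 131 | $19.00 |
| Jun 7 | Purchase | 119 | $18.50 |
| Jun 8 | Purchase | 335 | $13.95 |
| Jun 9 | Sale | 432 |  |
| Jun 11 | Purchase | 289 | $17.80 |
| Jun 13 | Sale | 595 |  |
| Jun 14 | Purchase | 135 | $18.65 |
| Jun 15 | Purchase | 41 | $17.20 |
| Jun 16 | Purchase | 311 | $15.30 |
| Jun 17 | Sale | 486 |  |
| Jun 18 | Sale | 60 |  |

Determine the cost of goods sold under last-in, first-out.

COGS = $26,390.00

Jun 9, 432 sold [LIFO — newest first]: 335 @ $13.95 + 97 @ $18.50 = $6,467.75
Jun 13, 595 sold [LIFO — newest first]: 289 @ $17.80 + 22 @ $18.50 + 131 @ $19.00 + 153 @ $18.40 = $10,855.40
Jun 17, 486 sold [LIFO — newest first]: 311 @ $15.30 + 41 @ $17.20 + 134 @ $18.65 = $7,962.60
Jun 18, 60 sold [LIFO — newest first]: 1 @ $18.65 + 59 @ $18.40 = $1,104.25
Total COGS = $6,467.75 + $10,855.40 + $7,962.60 + $1,104.25 = $26,390.00
Ending inventory: 50 @ $18.40 = $920.00
Check: goods available $27,310.00 = COGS $26,390.00 + ending $920.00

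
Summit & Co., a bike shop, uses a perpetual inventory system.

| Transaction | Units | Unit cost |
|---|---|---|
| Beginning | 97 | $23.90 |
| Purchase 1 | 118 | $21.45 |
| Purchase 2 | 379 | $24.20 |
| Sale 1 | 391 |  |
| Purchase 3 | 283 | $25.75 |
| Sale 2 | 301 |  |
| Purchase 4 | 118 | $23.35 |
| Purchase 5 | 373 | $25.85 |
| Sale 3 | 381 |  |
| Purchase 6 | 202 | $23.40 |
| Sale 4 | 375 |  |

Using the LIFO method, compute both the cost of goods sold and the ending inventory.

COGS = $35,578.05; ending inventory = $2,854.55

Sale 1 (391) [LIFO — newest first]: 379 @ $24.20 + 12 @ $21.45 = $9,429.20
Sale 2 (301) [LIFO — newest first]: 283 @ $25.75 + 18 @ $21.45 = $7,673.35
Sale 3 (381) [LIFO — newest first]: 373 @ $25.85 + 8 @ $23.35 = $9,828.85
Sale 4 (375) [LIFO — newest first]: 202 @ $23.40 + 110 @ $23.35 + 63 @ $21.45 = $8,646.65
Total COGS = $9,429.20 + $7,673.35 + $9,828.85 + $8,646.65 = $35,578.05
Ending inventory: 97 @ $23.90 + 25 @ $21.45 = $2,854.55
Check: goods available $38,432.60 = COGS $35,578.05 + ending $2,854.55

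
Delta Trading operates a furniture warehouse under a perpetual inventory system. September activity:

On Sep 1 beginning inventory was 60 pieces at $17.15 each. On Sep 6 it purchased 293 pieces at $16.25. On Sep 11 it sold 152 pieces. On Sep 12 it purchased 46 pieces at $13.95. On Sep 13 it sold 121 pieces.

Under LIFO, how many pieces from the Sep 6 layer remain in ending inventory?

66

Sep 11, 152 sold [LIFO — newest first]: 152 @ $16.25 = $2,470.00
Sep 13, 121 sold [LIFO — newest first]: 46 @ $13.95 + 75 @ $16.25 = $1,860.45
Total COGS = $2,470.00 + $1,860.45 = $4,330.45
Ending inventory: 60 @ $17.15 + 66 @ $16.25 = $2,101.50
Check: goods available $6,431.95 = COGS $4,330.45 + ending $2,101.50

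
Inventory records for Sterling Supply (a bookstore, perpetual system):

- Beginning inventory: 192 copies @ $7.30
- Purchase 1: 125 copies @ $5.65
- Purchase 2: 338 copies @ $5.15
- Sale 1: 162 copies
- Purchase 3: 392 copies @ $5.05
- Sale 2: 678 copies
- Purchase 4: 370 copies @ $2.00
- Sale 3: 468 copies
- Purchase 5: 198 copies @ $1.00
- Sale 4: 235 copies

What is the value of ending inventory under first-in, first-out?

Ending inventory = $72.00

Sale 1 (162) [FIFO — oldest first]: 162 @ $7.30 = $1,182.60
Sale 2 (678) [FIFO — oldest first]: 30 @ $7.30 + 125 @ $5.65 + 338 @ $5.15 + 185 @ $5.05 = $3,600.20
Sale 3 (468) [FIFO — oldest first]: 207 @ $5.05 + 261 @ $2.00 = $1,567.35
Sale 4 (235) [FIFO — oldest first]: 109 @ $2.00 + 126 @ $1.00 = $344.00
Total COGS = $1,182.60 + $3,600.20 + $1,567.35 + $344.00 = $6,694.15
Ending inventory: 72 @ $1.00 = $72.00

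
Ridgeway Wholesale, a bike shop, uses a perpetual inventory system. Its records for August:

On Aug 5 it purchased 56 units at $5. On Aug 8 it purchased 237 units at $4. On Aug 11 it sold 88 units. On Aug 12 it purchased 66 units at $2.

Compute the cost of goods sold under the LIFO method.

COGS = $352

Aug 11, 88 sold [LIFO — newest first]: 88 @ $4 = $352
Ending inventory: 56 @ $5 + 149 @ $4 + 66 @ $2 = $1,008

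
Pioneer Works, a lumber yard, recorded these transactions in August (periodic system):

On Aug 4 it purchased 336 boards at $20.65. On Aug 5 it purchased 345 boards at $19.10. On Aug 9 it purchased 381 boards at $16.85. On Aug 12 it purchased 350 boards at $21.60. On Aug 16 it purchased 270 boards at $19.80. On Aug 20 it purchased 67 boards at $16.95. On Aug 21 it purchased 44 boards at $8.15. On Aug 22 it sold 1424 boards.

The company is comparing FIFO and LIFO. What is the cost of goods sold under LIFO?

FIFO COGS: 336 @ $20.65 + 345 @ $19.10 + 381 @ $16.85 + 350 @ $21.60 + 12 @ $19.80 = $27,745.35
LIFO COGS: 44 @ $8.15 + 67 @ $16.95 + 270 @ $19.80 + 350 @ $21.60 + 381 @ $16.85 + 312 @ $19.10 = $26,779.30

COGS = $26,779.30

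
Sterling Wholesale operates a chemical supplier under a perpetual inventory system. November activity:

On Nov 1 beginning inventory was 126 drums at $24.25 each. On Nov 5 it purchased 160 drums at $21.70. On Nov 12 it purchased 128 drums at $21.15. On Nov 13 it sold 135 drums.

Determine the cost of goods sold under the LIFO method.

Nov 13, 135 sold [LIFO — newest first]: 128 @ $21.15 + 7 @ $21.70 = $2,859.10
Ending inventory: 126 @ $24.25 + 153 @ $21.70 = $6,375.60

COGS = $2,859.10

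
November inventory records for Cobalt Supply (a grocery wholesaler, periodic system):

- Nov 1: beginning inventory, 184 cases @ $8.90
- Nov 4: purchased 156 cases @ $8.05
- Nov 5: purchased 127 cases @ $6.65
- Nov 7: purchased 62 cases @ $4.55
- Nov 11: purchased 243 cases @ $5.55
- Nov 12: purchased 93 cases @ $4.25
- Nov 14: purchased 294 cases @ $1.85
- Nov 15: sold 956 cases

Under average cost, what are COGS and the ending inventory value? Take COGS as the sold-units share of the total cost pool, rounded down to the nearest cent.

COGS = $5,203.02; ending inventory = $1,104.83

Nov 15, sell 956: 956/1159 × $6,307.85 → $5,203.02
Ending inventory (cost pool remaining) = $1,104.83
Check: goods available $6,307.85 = COGS $5,203.02 + ending $1,104.83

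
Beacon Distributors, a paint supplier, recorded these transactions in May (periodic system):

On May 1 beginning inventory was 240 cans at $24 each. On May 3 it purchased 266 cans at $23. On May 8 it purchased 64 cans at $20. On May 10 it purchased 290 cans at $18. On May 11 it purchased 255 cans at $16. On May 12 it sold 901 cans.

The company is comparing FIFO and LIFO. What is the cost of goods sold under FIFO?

FIFO COGS: 240 @ $24 + 266 @ $23 + 64 @ $20 + 290 @ $18 + 41 @ $16 = $19,034
LIFO COGS: 255 @ $16 + 290 @ $18 + 64 @ $20 + 266 @ $23 + 26 @ $24 = $17,322

COGS = $19,034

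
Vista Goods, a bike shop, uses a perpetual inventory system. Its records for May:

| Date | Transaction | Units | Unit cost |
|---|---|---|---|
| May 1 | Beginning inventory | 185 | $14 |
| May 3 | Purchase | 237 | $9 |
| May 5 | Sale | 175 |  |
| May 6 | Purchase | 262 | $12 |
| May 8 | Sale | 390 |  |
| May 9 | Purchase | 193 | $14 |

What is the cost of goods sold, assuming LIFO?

COGS = $6,201

May 5, 175 sold [LIFO — newest first]: 175 @ $9 = $1,575
May 8, 390 sold [LIFO — newest first]: 262 @ $12 + 62 @ $9 + 66 @ $14 = $4,626
Total COGS = $1,575 + $4,626 = $6,201
Ending inventory: 119 @ $14 + 193 @ $14 = $4,368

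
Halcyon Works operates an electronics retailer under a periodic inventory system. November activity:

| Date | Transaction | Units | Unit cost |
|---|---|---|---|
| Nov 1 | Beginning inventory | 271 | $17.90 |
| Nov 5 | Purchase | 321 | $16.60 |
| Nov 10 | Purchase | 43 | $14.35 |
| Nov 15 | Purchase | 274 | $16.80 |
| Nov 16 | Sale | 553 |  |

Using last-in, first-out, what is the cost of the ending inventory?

Ending inventory = $6,261.90

Nov 16, 553 sold [LIFO — newest first]: 274 @ $16.80 + 43 @ $14.35 + 236 @ $16.60 = $9,137.85
Ending inventory: 271 @ $17.90 + 85 @ $16.60 = $6,261.90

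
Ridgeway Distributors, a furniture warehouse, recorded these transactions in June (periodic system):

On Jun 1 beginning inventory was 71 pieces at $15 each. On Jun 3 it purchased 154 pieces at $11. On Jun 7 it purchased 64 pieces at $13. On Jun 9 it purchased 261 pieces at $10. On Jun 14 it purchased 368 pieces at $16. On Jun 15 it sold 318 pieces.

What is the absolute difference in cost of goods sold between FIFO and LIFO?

$1,207

FIFO COGS: 71 @ $15 + 154 @ $11 + 64 @ $13 + 29 @ $10 = $3,881
LIFO COGS: 318 @ $16 = $5,088
Difference = |$3,881 − $5,088| = $1,207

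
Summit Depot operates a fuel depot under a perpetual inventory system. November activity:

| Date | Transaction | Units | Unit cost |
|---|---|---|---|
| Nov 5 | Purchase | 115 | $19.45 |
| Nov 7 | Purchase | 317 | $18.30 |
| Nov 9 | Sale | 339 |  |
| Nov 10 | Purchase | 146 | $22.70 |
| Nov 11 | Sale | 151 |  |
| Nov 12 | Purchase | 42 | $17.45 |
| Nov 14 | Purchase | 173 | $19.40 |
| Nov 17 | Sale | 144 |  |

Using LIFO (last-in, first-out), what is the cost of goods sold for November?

Nov 9, 339 sold [LIFO — newest first]: 317 @ $18.30 + 22 @ $19.45 = $6,229.00
Nov 11, 151 sold [LIFO — newest first]: 146 @ $22.70 + 5 @ $19.45 = $3,411.45
Nov 17, 144 sold [LIFO — newest first]: 144 @ $19.40 = $2,793.60
Total COGS = $6,229.00 + $3,411.45 + $2,793.60 = $12,434.05
Ending inventory: 88 @ $19.45 + 42 @ $17.45 + 29 @ $19.40 = $3,007.10

COGS = $12,434.05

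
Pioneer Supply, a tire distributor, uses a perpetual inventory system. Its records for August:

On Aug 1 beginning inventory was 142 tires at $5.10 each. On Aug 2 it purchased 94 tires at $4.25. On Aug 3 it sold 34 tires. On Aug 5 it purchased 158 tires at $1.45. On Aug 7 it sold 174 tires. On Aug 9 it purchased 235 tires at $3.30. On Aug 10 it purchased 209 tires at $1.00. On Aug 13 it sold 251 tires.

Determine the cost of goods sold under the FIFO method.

Aug 3, 34 sold [FIFO — oldest first]: 34 @ $5.10 = $173.40
Aug 7, 174 sold [FIFO — oldest first]: 108 @ $5.10 + 66 @ $4.25 = $831.30
Aug 13, 251 sold [FIFO — oldest first]: 28 @ $4.25 + 158 @ $1.45 + 65 @ $3.30 = $562.60
Total COGS = $173.40 + $831.30 + $562.60 = $1,567.30
Ending inventory: 170 @ $3.30 + 209 @ $1.00 = $770.00

COGS = $1,567.30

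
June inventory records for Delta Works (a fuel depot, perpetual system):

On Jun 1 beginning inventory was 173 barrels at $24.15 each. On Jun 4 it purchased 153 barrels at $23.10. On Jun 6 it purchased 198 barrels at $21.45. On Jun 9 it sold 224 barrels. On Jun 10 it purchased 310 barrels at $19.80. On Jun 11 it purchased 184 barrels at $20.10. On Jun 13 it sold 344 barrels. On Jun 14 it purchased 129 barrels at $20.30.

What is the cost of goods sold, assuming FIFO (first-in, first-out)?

Jun 9, 224 sold [FIFO — oldest first]: 173 @ $24.15 + 51 @ $23.10 = $5,356.05
Jun 13, 344 sold [FIFO — oldest first]: 102 @ $23.10 + 198 @ $21.45 + 44 @ $19.80 = $7,474.50
Total COGS = $5,356.05 + $7,474.50 = $12,830.55
Ending inventory: 266 @ $19.80 + 184 @ $20.10 + 129 @ $20.30 = $11,583.90

COGS = $12,830.55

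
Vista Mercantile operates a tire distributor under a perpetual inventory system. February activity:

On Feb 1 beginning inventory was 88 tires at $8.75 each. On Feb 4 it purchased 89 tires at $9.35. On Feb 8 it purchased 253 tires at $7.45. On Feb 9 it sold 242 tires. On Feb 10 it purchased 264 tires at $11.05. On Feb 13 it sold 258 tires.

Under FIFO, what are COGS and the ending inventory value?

Feb 9, 242 sold [FIFO — oldest first]: 88 @ $8.75 + 89 @ $9.35 + 65 @ $7.45 = $2,086.40
Feb 13, 258 sold [FIFO — oldest first]: 188 @ $7.45 + 70 @ $11.05 = $2,174.10
Total COGS = $2,086.40 + $2,174.10 = $4,260.50
Ending inventory: 194 @ $11.05 = $2,143.70

COGS = $4,260.50; ending inventory = $2,143.70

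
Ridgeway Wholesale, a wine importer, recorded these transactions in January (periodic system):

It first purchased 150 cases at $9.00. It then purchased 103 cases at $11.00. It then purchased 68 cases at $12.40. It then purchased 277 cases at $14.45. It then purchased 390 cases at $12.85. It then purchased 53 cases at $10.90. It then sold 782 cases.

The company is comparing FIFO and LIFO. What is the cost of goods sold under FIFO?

FIFO COGS: 150 @ $9.00 + 103 @ $11.00 + 68 @ $12.40 + 277 @ $14.45 + 184 @ $12.85 = $9,693.25
LIFO COGS: 53 @ $10.90 + 390 @ $12.85 + 277 @ $14.45 + 62 @ $12.40 = $10,360.65

COGS = $9,693.25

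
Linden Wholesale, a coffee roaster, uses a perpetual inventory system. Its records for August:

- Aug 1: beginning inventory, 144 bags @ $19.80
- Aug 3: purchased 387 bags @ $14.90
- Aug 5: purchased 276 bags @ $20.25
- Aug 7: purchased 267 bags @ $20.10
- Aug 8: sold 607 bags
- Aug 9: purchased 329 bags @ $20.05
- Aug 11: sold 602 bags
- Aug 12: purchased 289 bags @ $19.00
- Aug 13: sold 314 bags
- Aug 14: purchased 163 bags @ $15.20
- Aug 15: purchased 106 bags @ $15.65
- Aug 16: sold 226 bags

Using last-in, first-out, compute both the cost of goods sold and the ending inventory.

Aug 8, 607 sold [LIFO — newest first]: 267 @ $20.10 + 276 @ $20.25 + 64 @ $14.90 = $11,909.30
Aug 11, 602 sold [LIFO — newest first]: 329 @ $20.05 + 273 @ $14.90 = $10,664.15
Aug 13, 314 sold [LIFO — newest first]: 289 @ $19.00 + 25 @ $14.90 = $5,863.50
Aug 16, 226 sold [LIFO — newest first]: 106 @ $15.65 + 120 @ $15.20 = $3,482.90
Total COGS = $11,909.30 + $10,664.15 + $5,863.50 + $3,482.90 = $31,919.85
Ending inventory: 144 @ $19.80 + 25 @ $14.90 + 43 @ $15.20 = $3,877.30
Check: goods available $35,797.15 = COGS $31,919.85 + ending $3,877.30

COGS = $31,919.85; ending inventory = $3,877.30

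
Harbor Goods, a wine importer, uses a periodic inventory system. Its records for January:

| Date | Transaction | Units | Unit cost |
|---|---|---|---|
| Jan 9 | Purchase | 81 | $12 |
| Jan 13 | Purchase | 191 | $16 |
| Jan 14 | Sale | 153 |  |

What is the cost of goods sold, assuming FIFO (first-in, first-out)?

Jan 14, 153 sold [FIFO — oldest first]: 81 @ $12 + 72 @ $16 = $2,124
Ending inventory: 119 @ $16 = $1,904

COGS = $2,124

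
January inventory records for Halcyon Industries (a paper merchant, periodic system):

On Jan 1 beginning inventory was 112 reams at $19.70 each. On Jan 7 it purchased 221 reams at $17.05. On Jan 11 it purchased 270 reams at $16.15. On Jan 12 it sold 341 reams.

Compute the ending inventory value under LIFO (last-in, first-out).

Ending inventory = $4,763.90

Jan 12, 341 sold [LIFO — newest first]: 270 @ $16.15 + 71 @ $17.05 = $5,571.05
Ending inventory: 112 @ $19.70 + 150 @ $17.05 = $4,763.90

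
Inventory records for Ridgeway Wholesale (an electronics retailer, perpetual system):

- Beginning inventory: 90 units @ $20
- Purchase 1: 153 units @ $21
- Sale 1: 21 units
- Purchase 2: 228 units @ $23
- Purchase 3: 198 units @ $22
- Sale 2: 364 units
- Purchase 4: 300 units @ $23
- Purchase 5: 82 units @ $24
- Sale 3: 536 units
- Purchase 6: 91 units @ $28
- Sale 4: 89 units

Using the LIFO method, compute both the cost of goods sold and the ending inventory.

Sale 1 (21) [LIFO — newest first]: 21 @ $21 = $441
Sale 2 (364) [LIFO — newest first]: 198 @ $22 + 166 @ $23 = $8,174
Sale 3 (536) [LIFO — newest first]: 82 @ $24 + 300 @ $23 + 62 @ $23 + 92 @ $21 = $12,226
Sale 4 (89) [LIFO — newest first]: 89 @ $28 = $2,492
Total COGS = $441 + $8,174 + $12,226 + $2,492 = $23,333
Ending inventory: 90 @ $20 + 40 @ $21 + 2 @ $28 = $2,696

COGS = $23,333; ending inventory = $2,696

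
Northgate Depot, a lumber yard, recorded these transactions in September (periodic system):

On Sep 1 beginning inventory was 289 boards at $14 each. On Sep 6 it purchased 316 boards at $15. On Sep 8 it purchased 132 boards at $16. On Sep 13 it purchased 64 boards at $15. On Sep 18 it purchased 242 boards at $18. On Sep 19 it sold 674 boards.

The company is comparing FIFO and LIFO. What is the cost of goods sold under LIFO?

FIFO COGS: 289 @ $14 + 316 @ $15 + 69 @ $16 = $9,890
LIFO COGS: 242 @ $18 + 64 @ $15 + 132 @ $16 + 236 @ $15 = $10,968

COGS = $10,968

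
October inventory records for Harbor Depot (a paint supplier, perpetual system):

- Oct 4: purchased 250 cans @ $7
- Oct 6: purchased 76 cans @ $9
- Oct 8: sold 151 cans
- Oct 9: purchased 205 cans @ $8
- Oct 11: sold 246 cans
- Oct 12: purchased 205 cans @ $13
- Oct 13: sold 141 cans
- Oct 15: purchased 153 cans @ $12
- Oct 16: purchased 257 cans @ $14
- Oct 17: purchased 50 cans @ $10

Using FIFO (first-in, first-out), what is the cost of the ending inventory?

Ending inventory = $8,508

Oct 8, 151 sold [FIFO — oldest first]: 151 @ $7 = $1,057
Oct 11, 246 sold [FIFO — oldest first]: 99 @ $7 + 76 @ $9 + 71 @ $8 = $1,945
Oct 13, 141 sold [FIFO — oldest first]: 134 @ $8 + 7 @ $13 = $1,163
Total COGS = $1,057 + $1,945 + $1,163 = $4,165
Ending inventory: 198 @ $13 + 153 @ $12 + 257 @ $14 + 50 @ $10 = $8,508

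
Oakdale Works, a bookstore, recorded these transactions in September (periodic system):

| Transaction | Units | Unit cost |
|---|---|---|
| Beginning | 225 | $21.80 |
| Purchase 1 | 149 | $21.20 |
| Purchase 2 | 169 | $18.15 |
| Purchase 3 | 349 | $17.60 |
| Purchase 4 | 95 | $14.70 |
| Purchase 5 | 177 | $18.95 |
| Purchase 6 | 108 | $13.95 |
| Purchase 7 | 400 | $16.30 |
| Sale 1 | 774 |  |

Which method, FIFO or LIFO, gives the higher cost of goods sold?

FIFO

FIFO COGS: 225 @ $21.80 + 149 @ $21.20 + 169 @ $18.15 + 231 @ $17.60 = $15,196.75
LIFO COGS: 400 @ $16.30 + 108 @ $13.95 + 177 @ $18.95 + 89 @ $14.70 = $12,689.05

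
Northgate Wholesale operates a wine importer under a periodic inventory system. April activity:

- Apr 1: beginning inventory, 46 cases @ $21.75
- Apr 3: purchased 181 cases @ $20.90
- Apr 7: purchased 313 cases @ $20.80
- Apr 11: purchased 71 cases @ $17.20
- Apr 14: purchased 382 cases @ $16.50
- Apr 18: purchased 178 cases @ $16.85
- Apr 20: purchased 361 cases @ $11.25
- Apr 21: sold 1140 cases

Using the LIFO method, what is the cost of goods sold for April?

COGS = $17,663.15

Apr 21, 1140 sold [LIFO — newest first]: 361 @ $11.25 + 178 @ $16.85 + 382 @ $16.50 + 71 @ $17.20 + 148 @ $20.80 = $17,663.15
Ending inventory: 46 @ $21.75 + 181 @ $20.90 + 165 @ $20.80 = $8,215.40
Check: goods available $25,878.55 = COGS $17,663.15 + ending $8,215.40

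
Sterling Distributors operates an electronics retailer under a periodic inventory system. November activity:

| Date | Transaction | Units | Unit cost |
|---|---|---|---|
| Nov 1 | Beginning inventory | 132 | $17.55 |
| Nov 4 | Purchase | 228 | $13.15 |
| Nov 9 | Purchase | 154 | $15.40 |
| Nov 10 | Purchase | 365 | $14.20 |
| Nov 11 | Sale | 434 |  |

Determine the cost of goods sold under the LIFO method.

Nov 11, 434 sold [LIFO — newest first]: 365 @ $14.20 + 69 @ $15.40 = $6,245.60
Ending inventory: 132 @ $17.55 + 228 @ $13.15 + 85 @ $15.40 = $6,623.80

COGS = $6,245.60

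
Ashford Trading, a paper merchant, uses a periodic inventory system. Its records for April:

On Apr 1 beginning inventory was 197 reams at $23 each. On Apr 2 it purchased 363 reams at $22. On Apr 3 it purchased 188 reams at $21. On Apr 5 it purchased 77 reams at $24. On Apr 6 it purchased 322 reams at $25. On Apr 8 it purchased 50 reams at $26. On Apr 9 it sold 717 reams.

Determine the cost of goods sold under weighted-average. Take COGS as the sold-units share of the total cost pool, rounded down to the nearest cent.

COGS = $16,570.06

Apr 9, sell 717: 717/1197 × $27,663.00 → $16,570.06
Ending inventory (cost pool remaining) = $11,092.94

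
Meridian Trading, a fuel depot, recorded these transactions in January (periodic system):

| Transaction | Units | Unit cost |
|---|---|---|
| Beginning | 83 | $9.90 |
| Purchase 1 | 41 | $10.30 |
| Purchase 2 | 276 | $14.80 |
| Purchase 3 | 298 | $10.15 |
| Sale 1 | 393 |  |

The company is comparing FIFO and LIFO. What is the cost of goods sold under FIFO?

COGS = $5,225.20

FIFO COGS: 83 @ $9.90 + 41 @ $10.30 + 269 @ $14.80 = $5,225.20
LIFO COGS: 298 @ $10.15 + 95 @ $14.80 = $4,430.70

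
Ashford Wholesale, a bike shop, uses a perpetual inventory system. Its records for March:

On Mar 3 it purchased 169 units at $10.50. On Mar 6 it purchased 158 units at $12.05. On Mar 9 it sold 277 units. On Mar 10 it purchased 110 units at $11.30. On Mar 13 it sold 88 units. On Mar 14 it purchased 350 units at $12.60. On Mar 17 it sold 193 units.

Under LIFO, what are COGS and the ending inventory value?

Mar 9, 277 sold [LIFO — newest first]: 158 @ $12.05 + 119 @ $10.50 = $3,153.40
Mar 13, 88 sold [LIFO — newest first]: 88 @ $11.30 = $994.40
Mar 17, 193 sold [LIFO — newest first]: 193 @ $12.60 = $2,431.80
Total COGS = $3,153.40 + $994.40 + $2,431.80 = $6,579.60
Ending inventory: 50 @ $10.50 + 22 @ $11.30 + 157 @ $12.60 = $2,751.80
Check: goods available $9,331.40 = COGS $6,579.60 + ending $2,751.80

COGS = $6,579.60; ending inventory = $2,751.80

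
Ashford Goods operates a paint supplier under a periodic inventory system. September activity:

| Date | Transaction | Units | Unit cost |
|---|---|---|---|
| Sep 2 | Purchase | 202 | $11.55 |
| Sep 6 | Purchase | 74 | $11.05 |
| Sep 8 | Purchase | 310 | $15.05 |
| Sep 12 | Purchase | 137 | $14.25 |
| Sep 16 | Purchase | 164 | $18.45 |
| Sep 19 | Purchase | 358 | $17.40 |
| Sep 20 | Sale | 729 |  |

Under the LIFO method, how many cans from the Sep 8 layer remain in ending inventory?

240

Sep 20, 729 sold [LIFO — newest first]: 358 @ $17.40 + 164 @ $18.45 + 137 @ $14.25 + 70 @ $15.05 = $12,260.75
Ending inventory: 202 @ $11.55 + 74 @ $11.05 + 240 @ $15.05 = $6,762.80
Check: goods available $19,023.55 = COGS $12,260.75 + ending $6,762.80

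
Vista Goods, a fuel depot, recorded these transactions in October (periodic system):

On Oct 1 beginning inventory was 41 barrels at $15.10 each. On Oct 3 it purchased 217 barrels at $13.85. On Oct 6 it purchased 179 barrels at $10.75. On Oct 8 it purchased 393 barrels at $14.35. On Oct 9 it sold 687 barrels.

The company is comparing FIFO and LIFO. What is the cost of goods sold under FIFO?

FIFO COGS: 41 @ $15.10 + 217 @ $13.85 + 179 @ $10.75 + 250 @ $14.35 = $9,136.30
LIFO COGS: 393 @ $14.35 + 179 @ $10.75 + 115 @ $13.85 = $9,156.55

COGS = $9,136.30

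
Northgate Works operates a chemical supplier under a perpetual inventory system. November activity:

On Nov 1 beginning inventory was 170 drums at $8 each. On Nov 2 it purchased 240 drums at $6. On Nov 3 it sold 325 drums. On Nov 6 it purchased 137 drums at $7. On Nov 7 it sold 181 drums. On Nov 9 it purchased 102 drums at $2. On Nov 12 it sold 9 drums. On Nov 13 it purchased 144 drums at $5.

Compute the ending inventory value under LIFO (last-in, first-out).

Nov 3, 325 sold [LIFO — newest first]: 240 @ $6 + 85 @ $8 = $2,120
Nov 7, 181 sold [LIFO — newest first]: 137 @ $7 + 44 @ $8 = $1,311
Nov 12, 9 sold [LIFO — newest first]: 9 @ $2 = $18
Total COGS = $2,120 + $1,311 + $18 = $3,449
Ending inventory: 41 @ $8 + 93 @ $2 + 144 @ $5 = $1,234
Check: goods available $4,683 = COGS $3,449 + ending $1,234

Ending inventory = $1,234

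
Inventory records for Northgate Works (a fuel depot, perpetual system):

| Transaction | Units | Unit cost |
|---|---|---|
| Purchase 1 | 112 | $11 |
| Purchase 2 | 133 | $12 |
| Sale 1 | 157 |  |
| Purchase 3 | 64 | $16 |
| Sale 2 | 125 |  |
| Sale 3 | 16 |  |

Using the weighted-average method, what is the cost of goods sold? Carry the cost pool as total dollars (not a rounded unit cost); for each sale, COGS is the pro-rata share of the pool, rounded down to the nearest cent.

After Purchase 1: 112 on hand, pool $1,232.00 (≈ $11.0000 each)
After Purchase 2: 245 on hand, pool $2,828.00 (≈ $11.5429 each)
Sale 1, sell 157: 157/245 × $2,828.00 → $1,812.22
After Purchase 3: 152 on hand, pool $2,039.78 (≈ $13.4196 each)
Sale 2, sell 125: 125/152 × $2,039.78 → $1,677.45
Sale 3, sell 16: 16/27 × $362.33 → $214.71
Total COGS = $1,812.22 + $1,677.45 + $214.71 = $3,704.38
Ending inventory (cost pool remaining) = $147.62
Check: goods available $3,852.00 = COGS $3,704.38 + ending $147.62

COGS = $3,704.38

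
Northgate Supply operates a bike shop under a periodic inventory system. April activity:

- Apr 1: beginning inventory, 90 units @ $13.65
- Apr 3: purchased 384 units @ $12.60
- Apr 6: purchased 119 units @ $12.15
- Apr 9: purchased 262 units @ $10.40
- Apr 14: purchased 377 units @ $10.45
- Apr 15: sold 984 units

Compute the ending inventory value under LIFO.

Apr 15, 984 sold [LIFO — newest first]: 377 @ $10.45 + 262 @ $10.40 + 119 @ $12.15 + 226 @ $12.60 = $10,957.90
Ending inventory: 90 @ $13.65 + 158 @ $12.60 = $3,219.30

Ending inventory = $3,219.30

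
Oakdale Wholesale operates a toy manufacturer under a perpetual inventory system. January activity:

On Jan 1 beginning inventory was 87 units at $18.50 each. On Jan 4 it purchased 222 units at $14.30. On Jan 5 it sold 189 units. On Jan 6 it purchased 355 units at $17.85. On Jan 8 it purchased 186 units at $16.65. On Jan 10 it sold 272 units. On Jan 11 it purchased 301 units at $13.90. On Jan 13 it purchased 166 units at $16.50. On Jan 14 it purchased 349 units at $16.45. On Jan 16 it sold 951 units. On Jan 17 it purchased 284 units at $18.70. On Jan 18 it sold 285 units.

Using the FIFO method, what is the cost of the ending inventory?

Ending inventory = $4,731.10

Jan 5, 189 sold [FIFO — oldest first]: 87 @ $18.50 + 102 @ $14.30 = $3,068.10
Jan 10, 272 sold [FIFO — oldest first]: 120 @ $14.30 + 152 @ $17.85 = $4,429.20
Jan 16, 951 sold [FIFO — oldest first]: 203 @ $17.85 + 186 @ $16.65 + 301 @ $13.90 + 166 @ $16.50 + 95 @ $16.45 = $15,206.10
Jan 18, 285 sold [FIFO — oldest first]: 254 @ $16.45 + 31 @ $18.70 = $4,758.00
Total COGS = $3,068.10 + $4,429.20 + $15,206.10 + $4,758.00 = $27,461.40
Ending inventory: 253 @ $18.70 = $4,731.10
Check: goods available $32,192.50 = COGS $27,461.40 + ending $4,731.10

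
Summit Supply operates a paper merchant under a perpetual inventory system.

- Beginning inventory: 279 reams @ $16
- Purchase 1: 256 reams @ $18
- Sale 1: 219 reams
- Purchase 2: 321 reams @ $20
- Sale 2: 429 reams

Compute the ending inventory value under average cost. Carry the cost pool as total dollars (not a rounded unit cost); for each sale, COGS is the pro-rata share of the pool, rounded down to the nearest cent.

Ending inventory = $3,846.02

After Beginning: 279 on hand, pool $4,464.00 (≈ $16.0000 each)
After Purchase 1: 535 on hand, pool $9,072.00 (≈ $16.9570 each)
Sale 1, sell 219: 219/535 × $9,072.00 → $3,713.58
After Purchase 2: 637 on hand, pool $11,778.42 (≈ $18.4905 each)
Sale 2, sell 429: 429/637 × $11,778.42 → $7,932.40
Total COGS = $3,713.58 + $7,932.40 = $11,645.98
Ending inventory (cost pool remaining) = $3,846.02
Check: goods available $15,492.00 = COGS $11,645.98 + ending $3,846.02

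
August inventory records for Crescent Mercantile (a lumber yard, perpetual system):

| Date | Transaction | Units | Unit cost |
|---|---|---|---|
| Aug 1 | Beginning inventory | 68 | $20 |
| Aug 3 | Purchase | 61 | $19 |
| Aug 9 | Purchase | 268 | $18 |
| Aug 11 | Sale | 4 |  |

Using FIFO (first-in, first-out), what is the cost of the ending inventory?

Aug 11, 4 sold [FIFO — oldest first]: 4 @ $20 = $80
Ending inventory: 64 @ $20 + 61 @ $19 + 268 @ $18 = $7,263
Check: goods available $7,343 = COGS $80 + ending $7,263

Ending inventory = $7,263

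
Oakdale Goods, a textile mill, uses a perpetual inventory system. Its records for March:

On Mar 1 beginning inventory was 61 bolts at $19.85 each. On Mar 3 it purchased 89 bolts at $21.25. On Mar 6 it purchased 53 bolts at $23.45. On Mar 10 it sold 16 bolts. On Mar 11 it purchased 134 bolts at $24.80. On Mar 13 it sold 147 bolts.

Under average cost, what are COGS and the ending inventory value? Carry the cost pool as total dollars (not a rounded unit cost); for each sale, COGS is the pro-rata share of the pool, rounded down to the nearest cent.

COGS = $3,697.20; ending inventory = $3,970.95

After Mar 1: 61 on hand, pool $1,210.85 (≈ $19.8500 each)
After Mar 3: 150 on hand, pool $3,102.10 (≈ $20.6807 each)
After Mar 6: 203 on hand, pool $4,344.95 (≈ $21.4037 each)
Mar 10, sell 16: 16/203 × $4,344.95 → $342.45
After Mar 11: 321 on hand, pool $7,325.70 (≈ $22.8215 each)
Mar 13, sell 147: 147/321 × $7,325.70 → $3,354.75
Total COGS = $342.45 + $3,354.75 = $3,697.20
Ending inventory (cost pool remaining) = $3,970.95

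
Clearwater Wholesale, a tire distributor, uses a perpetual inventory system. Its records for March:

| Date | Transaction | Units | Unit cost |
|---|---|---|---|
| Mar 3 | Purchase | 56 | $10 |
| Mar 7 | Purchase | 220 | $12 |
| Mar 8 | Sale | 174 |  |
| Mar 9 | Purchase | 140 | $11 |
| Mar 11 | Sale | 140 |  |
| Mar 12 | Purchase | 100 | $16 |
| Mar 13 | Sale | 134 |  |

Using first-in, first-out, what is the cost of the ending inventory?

Mar 8, 174 sold [FIFO — oldest first]: 56 @ $10 + 118 @ $12 = $1,976
Mar 11, 140 sold [FIFO — oldest first]: 102 @ $12 + 38 @ $11 = $1,642
Mar 13, 134 sold [FIFO — oldest first]: 102 @ $11 + 32 @ $16 = $1,634
Total COGS = $1,976 + $1,642 + $1,634 = $5,252
Ending inventory: 68 @ $16 = $1,088
Check: goods available $6,340 = COGS $5,252 + ending $1,088

Ending inventory = $1,088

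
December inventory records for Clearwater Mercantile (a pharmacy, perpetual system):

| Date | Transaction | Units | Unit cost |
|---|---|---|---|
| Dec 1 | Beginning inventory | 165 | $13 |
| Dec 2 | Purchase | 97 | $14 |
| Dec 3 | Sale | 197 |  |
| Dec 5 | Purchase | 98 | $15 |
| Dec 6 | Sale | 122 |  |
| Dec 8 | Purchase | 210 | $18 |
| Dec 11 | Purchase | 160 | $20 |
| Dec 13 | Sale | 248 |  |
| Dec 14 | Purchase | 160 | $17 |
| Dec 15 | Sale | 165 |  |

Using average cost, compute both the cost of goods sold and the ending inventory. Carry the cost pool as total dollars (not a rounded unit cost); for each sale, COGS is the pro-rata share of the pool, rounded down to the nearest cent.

After Dec 1: 165 on hand, pool $2,145.00 (≈ $13.0000 each)
After Dec 2: 262 on hand, pool $3,503.00 (≈ $13.3702 each)
Dec 3, sell 197: 197/262 × $3,503.00 → $2,633.93
After Dec 5: 163 on hand, pool $2,339.07 (≈ $14.3501 each)
Dec 6, sell 122: 122/163 × $2,339.07 → $1,750.71
After Dec 8: 251 on hand, pool $4,368.36 (≈ $17.4038 each)
After Dec 11: 411 on hand, pool $7,568.36 (≈ $18.4145 each)
Dec 13, sell 248: 248/411 × $7,568.36 → $4,566.79
After Dec 14: 323 on hand, pool $5,721.57 (≈ $17.7138 each)
Dec 15, sell 165: 165/323 × $5,721.57 → $2,922.78
Total COGS = $2,633.93 + $1,750.71 + $4,566.79 + $2,922.78 = $11,874.21
Ending inventory (cost pool remaining) = $2,798.79
Check: goods available $14,673.00 = COGS $11,874.21 + ending $2,798.79

COGS = $11,874.21; ending inventory = $2,798.79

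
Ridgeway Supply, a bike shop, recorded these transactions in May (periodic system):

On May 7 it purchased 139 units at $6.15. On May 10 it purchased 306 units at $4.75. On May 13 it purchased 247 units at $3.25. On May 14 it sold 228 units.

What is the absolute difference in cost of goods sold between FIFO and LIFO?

FIFO COGS: 139 @ $6.15 + 89 @ $4.75 = $1,277.60
LIFO COGS: 228 @ $3.25 = $741.00
Difference = |$1,277.60 − $741.00| = $536.60

$536.60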